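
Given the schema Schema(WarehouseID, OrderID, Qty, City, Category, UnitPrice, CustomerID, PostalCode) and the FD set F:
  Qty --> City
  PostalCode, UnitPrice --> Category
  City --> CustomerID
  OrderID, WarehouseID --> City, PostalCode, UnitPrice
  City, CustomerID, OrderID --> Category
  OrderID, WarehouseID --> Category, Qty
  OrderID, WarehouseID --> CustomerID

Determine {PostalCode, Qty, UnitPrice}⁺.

Start with {PostalCode, Qty, UnitPrice}.
Qty --> City applies; add {City} → now {City, PostalCode, Qty, UnitPrice}.
PostalCode, UnitPrice --> Category applies; add {Category} → now {Category, City, PostalCode, Qty, UnitPrice}.
City --> CustomerID applies; add {CustomerID} → now {Category, City, CustomerID, PostalCode, Qty, UnitPrice}.
No further FD applies.

{Category, City, CustomerID, PostalCode, Qty, UnitPrice}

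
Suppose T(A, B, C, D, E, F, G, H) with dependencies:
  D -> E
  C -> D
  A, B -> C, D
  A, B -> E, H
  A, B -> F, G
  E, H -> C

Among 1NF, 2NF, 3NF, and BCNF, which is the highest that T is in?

Candidate key: {A, B}. Prime attributes: {A, B}.
D -> E: {D}⁺ = {D, E}, which is not all of the attributes, so the left side is not a superkey — BCNF is violated.
D -> E has non-prime {E} on the right and a non-superkey on the left, so 3NF fails.
Checking every proper subset of each key, none determines a non-prime attribute — 2NF is satisfied.

2NF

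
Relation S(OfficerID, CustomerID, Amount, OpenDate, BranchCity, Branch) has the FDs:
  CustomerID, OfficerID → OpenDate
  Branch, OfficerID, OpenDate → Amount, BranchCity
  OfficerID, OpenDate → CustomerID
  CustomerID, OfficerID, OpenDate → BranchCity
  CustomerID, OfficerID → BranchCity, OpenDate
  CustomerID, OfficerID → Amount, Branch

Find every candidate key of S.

No FD produces {OfficerID}, so it must be in every candidate key.
{CustomerID, OfficerID}⁺ = {Amount, Branch, BranchCity, CustomerID, OfficerID, OpenDate} — all of the relation — so {CustomerID, OfficerID} is a candidate key.
{OfficerID, OpenDate}⁺ = {Amount, Branch, BranchCity, CustomerID, OfficerID, OpenDate} — all of the relation — so {OfficerID, OpenDate} is a candidate key.
Any other superkey properly contains one of these, so there are no further candidate keys.

{CustomerID, OfficerID}, {OfficerID, OpenDate}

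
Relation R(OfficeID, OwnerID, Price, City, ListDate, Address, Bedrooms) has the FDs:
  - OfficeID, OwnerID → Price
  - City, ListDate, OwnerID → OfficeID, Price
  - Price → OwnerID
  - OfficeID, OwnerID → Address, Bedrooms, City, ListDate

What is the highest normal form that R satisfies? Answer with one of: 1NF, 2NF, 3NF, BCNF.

Candidate keys: {City, ListDate, OwnerID}, {City, ListDate, Price}, {OfficeID, OwnerID}, {OfficeID, Price}. Prime attributes: {City, ListDate, OfficeID, OwnerID, Price}.
For Price → OwnerID we have {Price}⁺ = {OwnerID, Price}; {Price} is not a superkey, so BCNF fails.
Its right-hand attributes {OwnerID} are all prime, as are those of every other non-superkey FD — the relation is in 3NF.

3NF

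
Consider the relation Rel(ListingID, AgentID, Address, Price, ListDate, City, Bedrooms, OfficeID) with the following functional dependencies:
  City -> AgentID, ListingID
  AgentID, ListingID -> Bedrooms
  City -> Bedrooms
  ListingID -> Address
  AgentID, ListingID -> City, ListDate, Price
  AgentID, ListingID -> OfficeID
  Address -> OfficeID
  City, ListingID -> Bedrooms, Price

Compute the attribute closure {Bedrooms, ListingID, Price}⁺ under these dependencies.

{Address, Bedrooms, ListingID, OfficeID, Price}

Start with {Bedrooms, ListingID, Price}.
ListingID -> Address applies; add {Address} → now {Address, Bedrooms, ListingID, Price}.
Address -> OfficeID applies; add {OfficeID} → now {Address, Bedrooms, ListingID, OfficeID, Price}.
No further FD applies.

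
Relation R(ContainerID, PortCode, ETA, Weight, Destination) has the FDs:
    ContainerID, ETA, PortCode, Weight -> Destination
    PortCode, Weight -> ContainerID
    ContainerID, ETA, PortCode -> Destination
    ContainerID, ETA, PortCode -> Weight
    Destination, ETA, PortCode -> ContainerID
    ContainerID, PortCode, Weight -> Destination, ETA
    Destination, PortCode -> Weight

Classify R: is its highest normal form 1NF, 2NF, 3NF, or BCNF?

BCNF

Candidate keys: {ContainerID, ETA, PortCode}, {Destination, PortCode}, {PortCode, Weight}. Prime attributes: {ContainerID, Destination, ETA, PortCode, Weight}.
Every FD has a superkey on the left, so the relation is in BCNF.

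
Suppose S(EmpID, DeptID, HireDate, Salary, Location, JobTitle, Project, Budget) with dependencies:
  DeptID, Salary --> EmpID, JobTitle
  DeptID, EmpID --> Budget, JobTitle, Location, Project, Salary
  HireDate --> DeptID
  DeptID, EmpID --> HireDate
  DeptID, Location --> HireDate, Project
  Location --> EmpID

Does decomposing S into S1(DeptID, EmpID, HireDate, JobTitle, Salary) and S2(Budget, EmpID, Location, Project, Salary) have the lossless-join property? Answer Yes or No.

No

Common attributes: {EmpID, Salary}; their closure is {EmpID, Salary}.
S1 ⊄ {EmpID, Salary} and S2 ⊄ {EmpID, Salary}, so the split is lossy.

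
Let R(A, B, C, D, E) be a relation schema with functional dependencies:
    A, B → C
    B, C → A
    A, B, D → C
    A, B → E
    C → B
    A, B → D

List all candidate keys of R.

{C} is a candidate key since {C}⁺ = {A, B, C, D, E} covers every attribute.
{A, B} is a candidate key since {A, B}⁺ = {A, B, C, D, E} covers every attribute.
These are minimal and exhaustive — every other superkey contains one of them.

{A, B}, {C}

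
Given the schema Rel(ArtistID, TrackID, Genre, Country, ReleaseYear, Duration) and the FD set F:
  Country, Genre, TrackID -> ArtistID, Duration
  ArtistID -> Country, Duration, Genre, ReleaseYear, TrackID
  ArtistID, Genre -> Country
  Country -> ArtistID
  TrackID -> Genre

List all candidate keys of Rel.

{ArtistID}, {Country}

{ArtistID}⁺ = {ArtistID, Country, Duration, Genre, ReleaseYear, TrackID} — all of the relation — so {ArtistID} is a candidate key.
{Country}⁺ = {ArtistID, Country, Duration, Genre, ReleaseYear, TrackID} — all of the relation — so {Country} is a candidate key.
Any other superkey properly contains one of these, so there are no further candidate keys.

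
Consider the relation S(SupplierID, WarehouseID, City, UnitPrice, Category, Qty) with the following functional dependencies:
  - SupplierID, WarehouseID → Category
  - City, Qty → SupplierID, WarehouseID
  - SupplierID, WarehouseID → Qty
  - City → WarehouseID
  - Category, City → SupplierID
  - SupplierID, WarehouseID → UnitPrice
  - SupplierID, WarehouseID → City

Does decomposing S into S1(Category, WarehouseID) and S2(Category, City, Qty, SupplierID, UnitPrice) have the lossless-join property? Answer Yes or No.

No

The shared attributes are {Category} and {Category}⁺ = {Category}.
S1 ⊄ {Category} and S2 ⊄ {Category}, so the split is lossy.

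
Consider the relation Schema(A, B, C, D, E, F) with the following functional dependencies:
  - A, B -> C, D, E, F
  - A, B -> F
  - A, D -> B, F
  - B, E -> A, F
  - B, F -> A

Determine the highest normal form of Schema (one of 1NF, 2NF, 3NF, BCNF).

BCNF

Candidate keys: {A, B}, {A, D}, {B, E}, {B, F}. Prime attributes: {A, B, D, E, F}.
Each dependency's left side is a superkey — BCNF holds.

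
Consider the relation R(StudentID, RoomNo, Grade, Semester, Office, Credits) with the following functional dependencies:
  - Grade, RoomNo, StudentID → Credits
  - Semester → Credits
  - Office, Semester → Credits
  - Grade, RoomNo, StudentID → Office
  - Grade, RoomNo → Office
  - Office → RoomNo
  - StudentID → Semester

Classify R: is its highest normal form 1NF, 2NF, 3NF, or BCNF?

Candidate keys: {Grade, Office, StudentID}, {Grade, RoomNo, StudentID}. Prime attributes: {Grade, Office, RoomNo, StudentID}.
Semester → Credits: {Semester}⁺ = {Credits, Semester}, which is not all of the attributes, so the left side is not a superkey — BCNF is violated.
Because {Credits} is non-prime and the left side of Semester → Credits is not a superkey, the relation is not in 3NF.
{StudentID} is a proper subset of the key {Grade, Office, StudentID}, and {StudentID}⁺ contains the non-prime attributes {Credits, Semester} — a partial dependency, so 2NF is violated.

1NF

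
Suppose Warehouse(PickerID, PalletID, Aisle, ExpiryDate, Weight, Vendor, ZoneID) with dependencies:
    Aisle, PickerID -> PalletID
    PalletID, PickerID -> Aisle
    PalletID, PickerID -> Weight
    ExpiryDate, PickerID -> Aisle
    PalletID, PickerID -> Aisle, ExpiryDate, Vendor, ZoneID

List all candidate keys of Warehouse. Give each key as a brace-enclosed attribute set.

Attributes never on any right-hand side: {PickerID} — every candidate key must contain it.
Closure of {Aisle, PickerID} is {Aisle, ExpiryDate, PalletID, PickerID, Vendor, Weight, ZoneID}, the whole schema; {Aisle, PickerID} is a candidate key.
Closure of {ExpiryDate, PickerID} is {Aisle, ExpiryDate, PalletID, PickerID, Vendor, Weight, ZoneID}, the whole schema; {ExpiryDate, PickerID} is a candidate key.
Closure of {PalletID, PickerID} is {Aisle, ExpiryDate, PalletID, PickerID, Vendor, Weight, ZoneID}, the whole schema; {PalletID, PickerID} is a candidate key.
Any other superkey properly contains one of these, so there are no further candidate keys.

{Aisle, PickerID}, {ExpiryDate, PickerID}, {PalletID, PickerID}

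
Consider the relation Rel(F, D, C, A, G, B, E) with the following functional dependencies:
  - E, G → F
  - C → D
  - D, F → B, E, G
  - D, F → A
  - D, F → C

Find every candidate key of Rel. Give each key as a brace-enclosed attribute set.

{C, E, G}, {C, F}, {D, E, G}, {D, F}

Closure of {C, F} is {A, B, C, D, E, F, G}, the whole schema; {C, F} is a candidate key.
Closure of {D, F} is {A, B, C, D, E, F, G}, the whole schema; {D, F} is a candidate key.
Closure of {C, E, G} is {A, B, C, D, E, F, G}, the whole schema; {C, E, G} is a candidate key.
Closure of {D, E, G} is {A, B, C, D, E, F, G}, the whole schema; {D, E, G} is a candidate key.
No proper subset of any of these is a key, and no other minimal superkey exists.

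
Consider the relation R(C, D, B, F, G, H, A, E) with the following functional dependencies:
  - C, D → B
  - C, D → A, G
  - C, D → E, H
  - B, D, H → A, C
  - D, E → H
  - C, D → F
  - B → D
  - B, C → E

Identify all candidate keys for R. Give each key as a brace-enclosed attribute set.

{B, C}⁺ = {A, B, C, D, E, F, G, H} — all of the relation — so {B, C} is a candidate key.
{B, E}⁺ = {A, B, C, D, E, F, G, H} — all of the relation — so {B, E} is a candidate key.
{B, H}⁺ = {A, B, C, D, E, F, G, H} — all of the relation — so {B, H} is a candidate key.
{C, D}⁺ = {A, B, C, D, E, F, G, H} — all of the relation — so {C, D} is a candidate key.
These are minimal and exhaustive — every other superkey contains one of them.

{B, C}, {B, E}, {B, H}, {C, D}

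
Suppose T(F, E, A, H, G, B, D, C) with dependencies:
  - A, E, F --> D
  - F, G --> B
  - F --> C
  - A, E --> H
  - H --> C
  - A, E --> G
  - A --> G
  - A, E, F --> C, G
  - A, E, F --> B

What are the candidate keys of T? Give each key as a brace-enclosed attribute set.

{A, E, F}

{A, E, F} never appear on the right of any FD, so every key must include all of them.
Closure of {A, E, F} is {A, B, C, D, E, F, G, H}, the whole schema; {A, E, F} is a candidate key.
No other minimal set has full closure, so this is the only candidate key.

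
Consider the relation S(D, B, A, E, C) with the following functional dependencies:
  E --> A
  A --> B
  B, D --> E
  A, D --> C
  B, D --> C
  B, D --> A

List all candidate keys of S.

Attributes never on any right-hand side: {D} — every candidate key must contain it.
Closure of {A, D} is {A, B, C, D, E}, the whole schema; {A, D} is a candidate key.
Closure of {B, D} is {A, B, C, D, E}, the whole schema; {B, D} is a candidate key.
Closure of {D, E} is {A, B, C, D, E}, the whole schema; {D, E} is a candidate key.
These are minimal and exhaustive — every other superkey contains one of them.

{A, D}, {B, D}, {D, E}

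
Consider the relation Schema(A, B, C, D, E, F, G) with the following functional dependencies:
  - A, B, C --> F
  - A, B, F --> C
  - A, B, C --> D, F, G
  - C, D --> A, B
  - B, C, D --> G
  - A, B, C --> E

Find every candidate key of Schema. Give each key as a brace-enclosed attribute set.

Closure of {C, D} is {A, B, C, D, E, F, G}, the whole schema; {C, D} is a candidate key.
Closure of {A, B, C} is {A, B, C, D, E, F, G}, the whole schema; {A, B, C} is a candidate key.
Closure of {A, B, F} is {A, B, C, D, E, F, G}, the whole schema; {A, B, F} is a candidate key.
These are minimal and exhaustive — every other superkey contains one of them.

{A, B, C}, {A, B, F}, {C, D}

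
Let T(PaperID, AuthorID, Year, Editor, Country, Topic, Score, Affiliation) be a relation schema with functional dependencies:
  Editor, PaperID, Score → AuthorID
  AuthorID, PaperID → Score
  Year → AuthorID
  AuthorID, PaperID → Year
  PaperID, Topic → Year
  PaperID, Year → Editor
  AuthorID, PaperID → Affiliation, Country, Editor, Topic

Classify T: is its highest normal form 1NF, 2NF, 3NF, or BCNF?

Candidate keys: {AuthorID, PaperID}, {Editor, PaperID, Score}, {PaperID, Topic}, {PaperID, Year}. Prime attributes: {AuthorID, Editor, PaperID, Score, Topic, Year}.
Year → AuthorID breaks BCNF: {Year}⁺ = {AuthorID, Year}, so {Year} is not a superkey.
But every attribute on its right side ({AuthorID}) is prime, and the same holds for every other non-superkey FD, so 3NF still holds.

3NF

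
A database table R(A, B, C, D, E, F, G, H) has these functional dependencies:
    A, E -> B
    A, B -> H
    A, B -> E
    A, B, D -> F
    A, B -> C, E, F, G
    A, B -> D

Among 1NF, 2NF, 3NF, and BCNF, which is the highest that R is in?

BCNF

Candidate keys: {A, B}, {A, E}. Prime attributes: {A, B, E}.
Every FD has a superkey on the left, so the relation is in BCNF.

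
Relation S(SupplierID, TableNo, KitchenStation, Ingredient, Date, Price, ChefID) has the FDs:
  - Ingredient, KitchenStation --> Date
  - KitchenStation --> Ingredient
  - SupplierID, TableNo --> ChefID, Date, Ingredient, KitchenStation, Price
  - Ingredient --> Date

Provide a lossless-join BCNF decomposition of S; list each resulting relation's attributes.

Candidate key of the original relation: {SupplierID, TableNo}.
In {ChefID, Date, Ingredient, KitchenStation, Price, SupplierID, TableNo}, {Ingredient, KitchenStation} is not a superkey ({Ingredient, KitchenStation}⁺ restricted to this set is {Date, Ingredient, KitchenStation}), so split on Ingredient, KitchenStation --> Date into {Date, Ingredient, KitchenStation} and {ChefID, Ingredient, KitchenStation, Price, SupplierID, TableNo}.
In {Date, Ingredient, KitchenStation}, {Ingredient} is not a superkey ({Ingredient}⁺ restricted to this set is {Date, Ingredient}), so split on Ingredient --> Date into {Date, Ingredient} and {Ingredient, KitchenStation}.
{Date, Ingredient} has no BCNF violation.
{Ingredient, KitchenStation} has no BCNF violation.
In {ChefID, Ingredient, KitchenStation, Price, SupplierID, TableNo}, {KitchenStation} is not a superkey ({KitchenStation}⁺ restricted to this set is {Ingredient, KitchenStation}), so split on KitchenStation --> Ingredient into {Ingredient, KitchenStation} and {ChefID, KitchenStation, Price, SupplierID, TableNo}.
{Ingredient, KitchenStation} has no BCNF violation.
{ChefID, KitchenStation, Price, SupplierID, TableNo} has no BCNF violation.

{ChefID, KitchenStation, Price, SupplierID, TableNo}; {Date, Ingredient}; {Ingredient, KitchenStation}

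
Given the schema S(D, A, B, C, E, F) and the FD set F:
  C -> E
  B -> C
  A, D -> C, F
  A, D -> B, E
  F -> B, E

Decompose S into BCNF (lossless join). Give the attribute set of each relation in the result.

{A, D, F}; {B, C}; {B, F}; {C, E}

Candidate key of the original relation: {A, D}.
{A, B, C, D, E, F}: {C} determines {C, E} here but is not a superkey — split on C -> E, giving {C, E} and {A, B, C, D, F}.
{C, E}: every determinant is a superkey — BCNF.
{A, B, C, D, F}: {B} determines {B, C} here but is not a superkey — split on B -> C, giving {B, C} and {A, B, D, F}.
{B, C}: every determinant is a superkey — BCNF.
{A, B, D, F}: {F} determines {B, F} here but is not a superkey — split on F -> B, giving {B, F} and {A, D, F}.
{B, F}: every determinant is a superkey — BCNF.
{A, D, F}: every determinant is a superkey — BCNF.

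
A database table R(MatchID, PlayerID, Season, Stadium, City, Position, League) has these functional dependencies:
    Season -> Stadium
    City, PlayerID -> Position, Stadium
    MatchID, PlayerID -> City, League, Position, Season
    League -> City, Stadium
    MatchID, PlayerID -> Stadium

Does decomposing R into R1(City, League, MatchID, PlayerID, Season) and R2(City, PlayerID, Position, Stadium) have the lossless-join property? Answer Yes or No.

Yes

R1 ∩ R2 = {City, PlayerID}; its closure under F is {City, PlayerID, Position, Stadium}.
Since R2 ⊆ {City, PlayerID, Position, Stadium}, the intersection is a superkey of R2; the decomposition is lossless.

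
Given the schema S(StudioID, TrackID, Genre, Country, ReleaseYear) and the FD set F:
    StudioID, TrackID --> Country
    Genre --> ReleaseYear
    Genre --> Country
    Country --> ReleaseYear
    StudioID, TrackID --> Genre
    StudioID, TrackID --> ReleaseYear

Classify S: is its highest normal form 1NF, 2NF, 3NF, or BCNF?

Candidate key: {StudioID, TrackID}. Prime attributes: {StudioID, TrackID}.
For Genre --> ReleaseYear we have {Genre}⁺ = {Country, Genre, ReleaseYear}; {Genre} is not a superkey, so BCNF fails.
Genre --> ReleaseYear determines the non-prime attribute {ReleaseYear} from a non-superkey — 3NF is violated.
Checking every proper subset of each key, none determines a non-prime attribute — 2NF is satisfied.

2NF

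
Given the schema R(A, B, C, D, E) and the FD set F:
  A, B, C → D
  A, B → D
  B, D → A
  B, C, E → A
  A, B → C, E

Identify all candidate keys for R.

{A, B}, {B, C, E}, {B, D}

{B} never appears on the right of any FD, so every key must include it.
{A, B}⁺ = {A, B, C, D, E} — all of the relation — so {A, B} is a candidate key.
{B, D}⁺ = {A, B, C, D, E} — all of the relation — so {B, D} is a candidate key.
{B, C, E}⁺ = {A, B, C, D, E} — all of the relation — so {B, C, E} is a candidate key.
Any other superkey properly contains one of these, so there are no further candidate keys.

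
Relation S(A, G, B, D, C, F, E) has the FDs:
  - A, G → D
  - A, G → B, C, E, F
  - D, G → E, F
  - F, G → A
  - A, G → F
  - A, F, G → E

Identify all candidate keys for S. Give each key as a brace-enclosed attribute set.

No FD produces {G}, so it must be in every candidate key.
{A, G} is a candidate key since {A, G}⁺ = {A, B, C, D, E, F, G} covers every attribute.
{D, G} is a candidate key since {D, G}⁺ = {A, B, C, D, E, F, G} covers every attribute.
{F, G} is a candidate key since {F, G}⁺ = {A, B, C, D, E, F, G} covers every attribute.
Any other superkey properly contains one of these, so there are no further candidate keys.

{A, G}, {D, G}, {F, G}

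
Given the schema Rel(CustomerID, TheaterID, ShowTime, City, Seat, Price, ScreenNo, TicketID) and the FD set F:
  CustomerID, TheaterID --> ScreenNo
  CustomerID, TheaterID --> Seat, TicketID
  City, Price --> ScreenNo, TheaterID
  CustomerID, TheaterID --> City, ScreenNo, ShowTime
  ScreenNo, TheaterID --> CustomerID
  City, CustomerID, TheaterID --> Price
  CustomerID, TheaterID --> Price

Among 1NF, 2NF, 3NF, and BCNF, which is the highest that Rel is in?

Candidate keys: {City, Price}, {CustomerID, TheaterID}, {ScreenNo, TheaterID}. Prime attributes: {City, CustomerID, Price, ScreenNo, TheaterID}.
The left-hand side of every FD is a superkey, so BCNF is satisfied.

BCNF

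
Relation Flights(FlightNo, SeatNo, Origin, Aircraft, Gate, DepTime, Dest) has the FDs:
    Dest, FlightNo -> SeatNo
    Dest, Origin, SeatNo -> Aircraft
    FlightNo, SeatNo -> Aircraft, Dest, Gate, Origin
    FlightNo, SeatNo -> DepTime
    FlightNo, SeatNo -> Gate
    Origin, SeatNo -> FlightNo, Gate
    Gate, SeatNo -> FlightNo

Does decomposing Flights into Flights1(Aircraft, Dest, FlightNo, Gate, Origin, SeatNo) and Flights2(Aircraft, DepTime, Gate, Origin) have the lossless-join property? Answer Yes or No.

Flights1 ∩ Flights2 = {Aircraft, Gate, Origin}; its closure under F is {Aircraft, Gate, Origin}.
Neither Flights1 nor Flights2 is contained in that closure, so the decomposition is lossy.

No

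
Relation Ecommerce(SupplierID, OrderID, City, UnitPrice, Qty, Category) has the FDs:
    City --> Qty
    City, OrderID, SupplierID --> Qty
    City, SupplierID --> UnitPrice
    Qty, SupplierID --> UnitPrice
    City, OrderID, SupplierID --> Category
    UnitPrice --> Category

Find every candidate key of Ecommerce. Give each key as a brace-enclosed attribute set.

{City, OrderID, SupplierID} never appear on the right of any FD, so every key must include all of them.
{City, OrderID, SupplierID} is a candidate key since {City, OrderID, SupplierID}⁺ = {Category, City, OrderID, Qty, SupplierID, UnitPrice} covers every attribute.
Every other attribute set either contains this one or has a smaller closure.

{City, OrderID, SupplierID}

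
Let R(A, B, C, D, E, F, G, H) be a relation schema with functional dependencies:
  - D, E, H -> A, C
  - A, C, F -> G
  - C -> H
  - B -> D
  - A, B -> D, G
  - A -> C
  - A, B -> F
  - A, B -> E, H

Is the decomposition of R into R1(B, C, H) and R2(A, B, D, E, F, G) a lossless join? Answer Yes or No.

Common attributes: {B}; their closure is {B, D}.
Neither R1 nor R2 is contained in that closure, so the decomposition is lossy.

No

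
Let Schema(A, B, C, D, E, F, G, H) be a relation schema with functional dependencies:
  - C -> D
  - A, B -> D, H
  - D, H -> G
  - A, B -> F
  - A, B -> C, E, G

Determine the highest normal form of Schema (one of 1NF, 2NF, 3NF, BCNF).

2NF

Candidate key: {A, B}. Prime attributes: {A, B}.
For C -> D we have {C}⁺ = {C, D}; {C} is not a superkey, so BCNF fails.
C -> D determines the non-prime attribute {D} from a non-superkey — 3NF is violated.
No non-prime attribute depends on a proper subset of any candidate key, so 2NF holds.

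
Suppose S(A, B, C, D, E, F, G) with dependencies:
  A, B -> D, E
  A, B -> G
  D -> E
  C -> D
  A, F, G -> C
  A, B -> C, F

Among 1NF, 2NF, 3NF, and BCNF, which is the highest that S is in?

Candidate key: {A, B}. Prime attributes: {A, B}.
For D -> E we have {D}⁺ = {D, E}; {D} is not a superkey, so BCNF fails.
D -> E has non-prime {E} on the right and a non-superkey on the left, so 3NF fails.
No proper subset of a key has a non-prime attribute in its closure, so there is no partial dependency; 2NF holds.

2NF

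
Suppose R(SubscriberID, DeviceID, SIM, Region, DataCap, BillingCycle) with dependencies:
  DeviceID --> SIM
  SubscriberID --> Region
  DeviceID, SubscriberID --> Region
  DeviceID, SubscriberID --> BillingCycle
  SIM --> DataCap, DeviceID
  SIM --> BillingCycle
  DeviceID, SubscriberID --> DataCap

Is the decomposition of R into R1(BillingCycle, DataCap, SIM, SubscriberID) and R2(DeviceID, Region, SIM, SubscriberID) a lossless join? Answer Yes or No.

R1 ∩ R2 = {SIM, SubscriberID}; its closure under F is {BillingCycle, DataCap, DeviceID, Region, SIM, SubscriberID}.
R1 is contained in that closure, so R1 ∩ R2 --> R1 holds and the join is lossless.

Yes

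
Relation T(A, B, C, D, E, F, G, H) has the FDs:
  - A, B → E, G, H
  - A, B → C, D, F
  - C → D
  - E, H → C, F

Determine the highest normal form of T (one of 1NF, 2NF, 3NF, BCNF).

Candidate key: {A, B}. Prime attributes: {A, B}.
C → D breaks BCNF: {C}⁺ = {C, D}, so {C} is not a superkey.
Because {D} is non-prime and the left side of C → D is not a superkey, the relation is not in 3NF.
No non-prime attribute depends on a proper subset of any candidate key, so 2NF holds.

2NF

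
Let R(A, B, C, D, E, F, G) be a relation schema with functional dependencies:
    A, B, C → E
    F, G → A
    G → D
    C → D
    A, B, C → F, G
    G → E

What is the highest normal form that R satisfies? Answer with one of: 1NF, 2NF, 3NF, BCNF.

1NF

Candidate keys: {A, B, C}, {B, C, F, G}. Prime attributes: {A, B, C, F, G}.
F, G → A: {F, G}⁺ = {A, D, E, F, G}, which is not all of the attributes, so the left side is not a superkey — BCNF is violated.
G → D has non-prime {D} on the right and a non-superkey on the left, so 3NF fails.
{C} is a proper subset of the key {A, B, C}, and {C}⁺ contains the non-prime attribute {D} — a partial dependency, so 2NF is violated.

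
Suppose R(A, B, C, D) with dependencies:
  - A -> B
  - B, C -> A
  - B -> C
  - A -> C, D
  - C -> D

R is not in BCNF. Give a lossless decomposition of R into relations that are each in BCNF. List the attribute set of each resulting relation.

Candidate keys of the original relation: {A}, {B}.
Within {A, B, C, D}: {C}⁺ ∩ {A, B, C, D} = {C, D}, not the whole set, so C -> D violates BCNF; decompose into {C, D} and {A, B, C}.
{C, D} is in BCNF.
{A, B, C} is in BCNF.

{A, B, C}; {C, D}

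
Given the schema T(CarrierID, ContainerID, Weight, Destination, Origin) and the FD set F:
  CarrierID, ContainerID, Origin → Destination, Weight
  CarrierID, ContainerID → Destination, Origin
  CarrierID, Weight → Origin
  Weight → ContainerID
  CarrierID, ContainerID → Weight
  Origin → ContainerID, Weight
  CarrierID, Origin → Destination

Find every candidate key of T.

{CarrierID, ContainerID}, {CarrierID, Origin}, {CarrierID, Weight}

Attributes never on any right-hand side: {CarrierID} — every candidate key must contain it.
{CarrierID, ContainerID}⁺ = {CarrierID, ContainerID, Destination, Origin, Weight} — all of the relation — so {CarrierID, ContainerID} is a candidate key.
{CarrierID, Origin}⁺ = {CarrierID, ContainerID, Destination, Origin, Weight} — all of the relation — so {CarrierID, Origin} is a candidate key.
{CarrierID, Weight}⁺ = {CarrierID, ContainerID, Destination, Origin, Weight} — all of the relation — so {CarrierID, Weight} is a candidate key.
These are minimal and exhaustive — every other superkey contains one of them.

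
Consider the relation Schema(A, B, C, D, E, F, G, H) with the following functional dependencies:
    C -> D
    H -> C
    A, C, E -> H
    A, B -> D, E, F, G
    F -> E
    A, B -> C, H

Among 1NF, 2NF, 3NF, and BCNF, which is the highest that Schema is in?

Candidate key: {A, B}. Prime attributes: {A, B}.
C -> D: {C}⁺ = {C, D}, which is not all of the attributes, so the left side is not a superkey — BCNF is violated.
Because {D} is non-prime and the left side of C -> D is not a superkey, the relation is not in 3NF.
No non-prime attribute depends on a proper subset of any candidate key, so 2NF holds.

2NF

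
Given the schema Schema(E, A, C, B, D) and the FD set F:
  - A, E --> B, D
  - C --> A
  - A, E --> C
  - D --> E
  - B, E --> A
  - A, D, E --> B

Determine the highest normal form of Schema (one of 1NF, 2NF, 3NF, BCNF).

3NF

Candidate keys: {A, D}, {A, E}, {B, D}, {B, E}, {C, D}, {C, E}. Prime attributes: {A, B, C, D, E}.
For C --> A we have {C}⁺ = {A, C}; {C} is not a superkey, so BCNF fails.
Its right-hand attributes {A} are all prime, as are those of every other non-superkey FD — the relation is in 3NF.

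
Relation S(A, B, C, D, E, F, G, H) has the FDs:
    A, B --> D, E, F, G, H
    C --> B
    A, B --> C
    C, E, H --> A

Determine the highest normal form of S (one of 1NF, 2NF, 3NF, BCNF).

3NF

Candidate keys: {A, B}, {A, C}, {C, E, H}. Prime attributes: {A, B, C, E, H}.
C --> B: {C}⁺ = {B, C}, which is not all of the attributes, so the left side is not a superkey — BCNF is violated.
Its right-hand attributes {B} are all prime, as are those of every other non-superkey FD — the relation is in 3NF.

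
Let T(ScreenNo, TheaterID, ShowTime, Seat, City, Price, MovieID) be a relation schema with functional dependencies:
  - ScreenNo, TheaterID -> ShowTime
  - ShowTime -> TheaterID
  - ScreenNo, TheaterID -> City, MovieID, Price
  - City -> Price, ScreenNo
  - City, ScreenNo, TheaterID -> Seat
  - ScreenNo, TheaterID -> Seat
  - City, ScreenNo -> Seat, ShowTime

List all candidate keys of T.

{City}, {ScreenNo, ShowTime}, {ScreenNo, TheaterID}

{City}⁺ = {City, MovieID, Price, ScreenNo, Seat, ShowTime, TheaterID}, which is every attribute, so {City} is a candidate key.
{ScreenNo, ShowTime}⁺ = {City, MovieID, Price, ScreenNo, Seat, ShowTime, TheaterID}, which is every attribute, so {ScreenNo, ShowTime} is a candidate key.
{ScreenNo, TheaterID}⁺ = {City, MovieID, Price, ScreenNo, Seat, ShowTime, TheaterID}, which is every attribute, so {ScreenNo, TheaterID} is a candidate key.
Any other superkey properly contains one of these, so there are no further candidate keys.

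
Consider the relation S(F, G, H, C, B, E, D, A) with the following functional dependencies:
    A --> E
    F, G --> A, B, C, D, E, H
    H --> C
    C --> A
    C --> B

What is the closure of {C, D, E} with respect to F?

Start with {C, D, E}.
C --> A applies; add {A} → now {A, C, D, E}.
C --> B applies; add {B} → now {A, B, C, D, E}.
No further FD applies.

{A, B, C, D, E}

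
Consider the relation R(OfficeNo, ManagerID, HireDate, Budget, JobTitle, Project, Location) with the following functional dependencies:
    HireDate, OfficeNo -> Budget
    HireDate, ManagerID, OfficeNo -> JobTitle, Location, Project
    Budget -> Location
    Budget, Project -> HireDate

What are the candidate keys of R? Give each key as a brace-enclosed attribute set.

Attributes never on any right-hand side: {ManagerID, OfficeNo} — every candidate key must contain all of them.
{HireDate, ManagerID, OfficeNo}⁺ = {Budget, HireDate, JobTitle, Location, ManagerID, OfficeNo, Project} — all of the relation — so {HireDate, ManagerID, OfficeNo} is a candidate key.
{Budget, ManagerID, OfficeNo, Project}⁺ = {Budget, HireDate, JobTitle, Location, ManagerID, OfficeNo, Project} — all of the relation — so {Budget, ManagerID, OfficeNo, Project} is a candidate key.
Any other superkey properly contains one of these, so there are no further candidate keys.

{Budget, ManagerID, OfficeNo, Project}, {HireDate, ManagerID, OfficeNo}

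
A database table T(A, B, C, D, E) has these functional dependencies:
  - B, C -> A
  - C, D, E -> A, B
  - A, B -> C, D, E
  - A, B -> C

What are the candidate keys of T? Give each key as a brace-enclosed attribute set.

{A, B}, {B, C}, {C, D, E}

{A, B}⁺ = {A, B, C, D, E}, which is every attribute, so {A, B} is a candidate key.
{B, C}⁺ = {A, B, C, D, E}, which is every attribute, so {B, C} is a candidate key.
{C, D, E}⁺ = {A, B, C, D, E}, which is every attribute, so {C, D, E} is a candidate key.
These are minimal and exhaustive — every other superkey contains one of them.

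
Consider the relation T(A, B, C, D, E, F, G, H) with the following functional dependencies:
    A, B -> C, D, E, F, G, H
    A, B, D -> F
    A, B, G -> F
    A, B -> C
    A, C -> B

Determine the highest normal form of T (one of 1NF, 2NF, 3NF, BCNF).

Candidate keys: {A, B}, {A, C}. Prime attributes: {A, B, C}.
Every FD has a superkey on the left, so the relation is in BCNF.

BCNF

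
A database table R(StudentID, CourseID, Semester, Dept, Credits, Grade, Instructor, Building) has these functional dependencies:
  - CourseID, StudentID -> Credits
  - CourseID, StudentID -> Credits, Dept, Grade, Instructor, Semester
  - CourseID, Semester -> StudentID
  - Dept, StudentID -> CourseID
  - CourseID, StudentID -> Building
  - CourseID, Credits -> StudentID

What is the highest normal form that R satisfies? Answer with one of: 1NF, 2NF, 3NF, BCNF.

BCNF

Candidate keys: {CourseID, Credits}, {CourseID, Semester}, {CourseID, StudentID}, {Dept, StudentID}. Prime attributes: {CourseID, Credits, Dept, Semester, StudentID}.
Every FD has a superkey on the left, so the relation is in BCNF.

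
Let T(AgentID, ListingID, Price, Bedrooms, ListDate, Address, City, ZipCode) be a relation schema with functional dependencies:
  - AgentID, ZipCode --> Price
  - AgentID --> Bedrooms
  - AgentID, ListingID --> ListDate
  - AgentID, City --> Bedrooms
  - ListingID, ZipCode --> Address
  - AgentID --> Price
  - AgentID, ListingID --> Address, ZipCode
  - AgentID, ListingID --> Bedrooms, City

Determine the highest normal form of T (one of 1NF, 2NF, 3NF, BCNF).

Candidate key: {AgentID, ListingID}. Prime attributes: {AgentID, ListingID}.
AgentID, ZipCode --> Price breaks BCNF: {AgentID, ZipCode}⁺ = {AgentID, Bedrooms, Price, ZipCode}, so {AgentID, ZipCode} is not a superkey.
Because {Price} is non-prime and the left side of AgentID, ZipCode --> Price is not a superkey, the relation is not in 3NF.
{AgentID} is a proper subset of the key {AgentID, ListingID}, and {AgentID}⁺ contains the non-prime attributes {Bedrooms, Price} — a partial dependency, so 2NF is violated.

1NF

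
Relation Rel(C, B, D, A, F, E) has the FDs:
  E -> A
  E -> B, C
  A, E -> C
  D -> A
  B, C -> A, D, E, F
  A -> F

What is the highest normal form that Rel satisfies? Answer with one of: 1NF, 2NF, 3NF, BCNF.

2NF

Candidate keys: {B, C}, {E}. Prime attributes: {B, C, E}.
For D -> A we have {D}⁺ = {A, D, F}; {D} is not a superkey, so BCNF fails.
D -> A has non-prime {A} on the right and a non-superkey on the left, so 3NF fails.
Checking every proper subset of each key, none determines a non-prime attribute — 2NF is satisfied.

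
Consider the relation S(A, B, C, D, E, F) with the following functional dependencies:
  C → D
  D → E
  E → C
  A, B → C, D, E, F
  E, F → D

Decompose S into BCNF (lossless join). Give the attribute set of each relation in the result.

Candidate key of the original relation: {A, B}.
In {A, B, C, D, E, F}, {C} is not a superkey ({C}⁺ restricted to this set is {C, D, E}), so split on C → D, E into {C, D, E} and {A, B, C, F}.
{C, D, E}: every determinant is a superkey — BCNF.
{A, B, C, F}: every determinant is a superkey — BCNF.

{A, B, C, F}; {C, D, E}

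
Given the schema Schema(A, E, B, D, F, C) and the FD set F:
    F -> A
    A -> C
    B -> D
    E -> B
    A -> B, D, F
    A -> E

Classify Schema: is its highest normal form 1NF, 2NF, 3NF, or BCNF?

Candidate keys: {A}, {F}. Prime attributes: {A, F}.
B -> D breaks BCNF: {B}⁺ = {B, D}, so {B} is not a superkey.
Because {D} is non-prime and the left side of B -> D is not a superkey, the relation is not in 3NF.
With only single-attribute keys there can be no partial dependency, so 2NF holds.

2NF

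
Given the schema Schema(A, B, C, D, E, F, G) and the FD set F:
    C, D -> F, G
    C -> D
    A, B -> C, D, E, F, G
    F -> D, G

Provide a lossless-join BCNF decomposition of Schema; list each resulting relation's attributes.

{A, B, C, E}; {C, D}; {C, F}; {D, F, G}

Candidate key of the original relation: {A, B}.
Within {A, B, C, D, E, F, G}: {C, D}⁺ ∩ {A, B, C, D, E, F, G} = {C, D, F, G}, not the whole set, so C, D -> F, G violates BCNF; decompose into {C, D, F, G} and {A, B, C, D, E}.
Within {C, D, F, G}: {F}⁺ ∩ {C, D, F, G} = {D, F, G}, not the whole set, so F -> D, G violates BCNF; decompose into {D, F, G} and {C, F}.
{D, F, G} is in BCNF.
{C, F} is in BCNF.
Within {A, B, C, D, E}: {C}⁺ ∩ {A, B, C, D, E} = {C, D}, not the whole set, so C -> D violates BCNF; decompose into {C, D} and {A, B, C, E}.
{C, D} is in BCNF.
{A, B, C, E} is in BCNF.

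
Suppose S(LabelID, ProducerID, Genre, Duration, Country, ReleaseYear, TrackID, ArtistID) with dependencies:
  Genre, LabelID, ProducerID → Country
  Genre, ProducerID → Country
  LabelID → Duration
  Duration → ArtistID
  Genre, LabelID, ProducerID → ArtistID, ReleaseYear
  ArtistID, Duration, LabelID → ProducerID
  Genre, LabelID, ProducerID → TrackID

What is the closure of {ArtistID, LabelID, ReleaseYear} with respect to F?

Start with {ArtistID, LabelID, ReleaseYear}.
LabelID → Duration applies; add {Duration} → now {ArtistID, Duration, LabelID, ReleaseYear}.
ArtistID, Duration, LabelID → ProducerID applies; add {ProducerID} → now {ArtistID, Duration, LabelID, ProducerID, ReleaseYear}.
No further FD applies.

{ArtistID, Duration, LabelID, ProducerID, ReleaseYear}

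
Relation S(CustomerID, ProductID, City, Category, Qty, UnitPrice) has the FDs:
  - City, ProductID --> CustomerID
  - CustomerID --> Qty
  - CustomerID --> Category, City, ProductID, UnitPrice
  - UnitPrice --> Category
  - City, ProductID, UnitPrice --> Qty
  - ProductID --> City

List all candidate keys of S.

{CustomerID}, {ProductID}

Closure of {CustomerID} is {Category, City, CustomerID, ProductID, Qty, UnitPrice}, the whole schema; {CustomerID} is a candidate key.
Closure of {ProductID} is {Category, City, CustomerID, ProductID, Qty, UnitPrice}, the whole schema; {ProductID} is a candidate key.
Any other superkey properly contains one of these, so there are no further candidate keys.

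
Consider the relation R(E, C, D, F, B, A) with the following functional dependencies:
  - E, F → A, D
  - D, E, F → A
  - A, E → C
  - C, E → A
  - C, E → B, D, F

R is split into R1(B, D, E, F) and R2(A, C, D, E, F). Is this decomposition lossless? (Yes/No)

Yes

Common attributes: {D, E, F}; their closure is {A, B, C, D, E, F}.
Since R1 ⊆ {A, B, C, D, E, F}, the intersection is a superkey of R1; the decomposition is lossless.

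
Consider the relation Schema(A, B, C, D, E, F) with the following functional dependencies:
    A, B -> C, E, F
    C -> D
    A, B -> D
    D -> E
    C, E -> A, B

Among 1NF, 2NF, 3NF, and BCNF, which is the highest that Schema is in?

2NF

Candidate keys: {A, B}, {C}. Prime attributes: {A, B, C}.
D -> E breaks BCNF: {D}⁺ = {D, E}, so {D} is not a superkey.
Because {E} is non-prime and the left side of D -> E is not a superkey, the relation is not in 3NF.
No non-prime attribute depends on a proper subset of any candidate key, so 2NF holds.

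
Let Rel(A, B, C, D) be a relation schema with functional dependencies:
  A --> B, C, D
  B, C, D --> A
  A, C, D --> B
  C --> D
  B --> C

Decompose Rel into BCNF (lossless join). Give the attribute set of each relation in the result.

Candidate keys of the original relation: {A}, {B}.
{A, B, C, D}: {C} determines {C, D} here but is not a superkey — split on C --> D, giving {C, D} and {A, B, C}.
{C, D}: every determinant is a superkey — BCNF.
{A, B, C}: every determinant is a superkey — BCNF.

{A, B, C}; {C, D}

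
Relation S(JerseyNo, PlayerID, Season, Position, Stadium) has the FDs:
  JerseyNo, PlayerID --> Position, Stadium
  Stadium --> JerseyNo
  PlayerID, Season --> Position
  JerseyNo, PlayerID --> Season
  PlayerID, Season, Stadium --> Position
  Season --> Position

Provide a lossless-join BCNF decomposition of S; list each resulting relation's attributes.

{JerseyNo, Stadium}; {PlayerID, Season, Stadium}; {Position, Season}

Candidate keys of the original relation: {JerseyNo, PlayerID}, {PlayerID, Stadium}.
{JerseyNo, PlayerID, Position, Season, Stadium}: {Stadium} determines {JerseyNo, Stadium} here but is not a superkey — split on Stadium --> JerseyNo, giving {JerseyNo, Stadium} and {PlayerID, Position, Season, Stadium}.
{JerseyNo, Stadium}: every determinant is a superkey — BCNF.
{PlayerID, Position, Season, Stadium}: {PlayerID, Season} determines {PlayerID, Position, Season} here but is not a superkey — split on PlayerID, Season --> Position, giving {PlayerID, Position, Season} and {PlayerID, Season, Stadium}.
{PlayerID, Position, Season}: {Season} determines {Position, Season} here but is not a superkey — split on Season --> Position, giving {Position, Season} and {PlayerID, Season}.
{Position, Season}: every determinant is a superkey — BCNF.
{PlayerID, Season}: every determinant is a superkey — BCNF.
{PlayerID, Season, Stadium}: every determinant is a superkey — BCNF.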